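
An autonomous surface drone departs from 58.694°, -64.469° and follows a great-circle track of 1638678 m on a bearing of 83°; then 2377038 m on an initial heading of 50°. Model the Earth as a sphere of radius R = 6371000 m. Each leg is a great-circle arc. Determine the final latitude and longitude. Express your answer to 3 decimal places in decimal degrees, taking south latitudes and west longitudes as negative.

latitude 65.602°, longitude 6.003°

Apply the spherical direct solution leg by leg, carrying full precision between legs.
Leg 1: from (58.694°, -64.469°), δ = 1638678/6371000 = 0.257209 rad, θ = 83° → φ = 57.395°, λ = -36.527°.
Leg 2: from (57.395°, -36.527°), δ = 2377038/6371000 = 0.373103 rad, θ = 50° → φ = 65.602°, λ = 6.003°.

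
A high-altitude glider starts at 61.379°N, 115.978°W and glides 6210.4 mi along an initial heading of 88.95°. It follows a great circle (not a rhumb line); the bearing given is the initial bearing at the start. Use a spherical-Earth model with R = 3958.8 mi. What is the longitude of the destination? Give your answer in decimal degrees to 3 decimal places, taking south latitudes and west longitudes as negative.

The arc subtends δ = 6210.4/3958.8 = 1.568758 rad at the centre.
Start latitude φ₁ = 1.071266 rad; initial bearing θ = 1.552470 rad.
Applying the spherical law of cosines for sides, sin φ₂ = sin φ₁ cos δ + cos φ₁ sin δ cos θ = 0.010567, so φ₂ = 0.605°.
For the longitude increment, Δλ = atan2( sin θ sin δ cos φ₁, cos δ − sin φ₁ sin φ₂ ) = atan2(0.478932, -0.007238) = 90.866°.
Hence λ₂ = -115.978° + 90.866° = -25.112°.

longitude -25.112°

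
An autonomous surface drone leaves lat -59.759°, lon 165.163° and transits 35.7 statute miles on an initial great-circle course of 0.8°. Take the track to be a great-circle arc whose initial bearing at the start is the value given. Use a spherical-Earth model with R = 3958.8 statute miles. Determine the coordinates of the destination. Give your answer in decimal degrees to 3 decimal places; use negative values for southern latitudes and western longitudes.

latitude -59.242°, longitude 165.177°

The arc subtends δ = 35.7/3958.8 = 0.009018 rad at the centre.
With φ₁ = -59.759° = -1.042991 rad and θ = 0.8° = 0.013963 rad:
sin φ₂ = sin φ₁ cos δ + cos φ₁ sin δ cos θ = (-0.863915)(0.999959) + (0.503638)(0.009018)(0.999903) = -0.859338
φ₂ = asin(-0.859338) = -1.033974 rad = -59.242°.
Then Δλ = atan2(0.000063, 0.257564) = 0.000246 rad, from sin θ sin δ cos φ₁ over cos δ − sin φ₁ sin φ₂.
λ₂ = λ₁ + Δλ = 165.177°.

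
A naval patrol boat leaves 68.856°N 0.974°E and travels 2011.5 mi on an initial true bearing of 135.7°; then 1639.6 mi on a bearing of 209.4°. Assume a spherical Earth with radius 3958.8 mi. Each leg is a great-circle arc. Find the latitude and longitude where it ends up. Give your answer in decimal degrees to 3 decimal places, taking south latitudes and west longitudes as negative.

latitude 22.145°, longitude 16.628°

Apply the spherical direct solution leg by leg, carrying full precision between legs.
Leg 1: from (68.856°, 0.974°), δ = 2011.5/3958.8 = 0.508109 rad, θ = 135.7° → φ = 43.571°, λ = 28.943°.
Leg 2: from (43.571°, 28.943°), δ = 1639.6/3958.8 = 0.414166 rad, θ = 209.4° → φ = 22.145°, λ = 16.628°.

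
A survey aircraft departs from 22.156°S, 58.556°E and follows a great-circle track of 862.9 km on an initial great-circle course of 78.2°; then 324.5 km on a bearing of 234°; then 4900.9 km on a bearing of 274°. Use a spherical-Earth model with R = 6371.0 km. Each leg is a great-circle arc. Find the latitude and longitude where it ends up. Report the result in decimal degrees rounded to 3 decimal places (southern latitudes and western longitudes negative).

latitude -13.000°, longitude 18.703°

Apply the spherical direct solution leg by leg, carrying full precision between legs.
Leg 1: from (-22.156°, 58.556°), δ = 862.9/6371 = 0.135442 rad, θ = 78.2° → φ = -20.371°, λ = 66.661°.
Leg 2: from (-20.371°, 66.661°), δ = 324.5/6371 = 0.050934 rad, θ = 234° → φ = -22.068°, λ = 64.114°.
Leg 3: from (-22.068°, 64.114°), δ = 4900.9/6371 = 0.769251 rad, θ = 274° → φ = -13.000°, λ = 18.703°.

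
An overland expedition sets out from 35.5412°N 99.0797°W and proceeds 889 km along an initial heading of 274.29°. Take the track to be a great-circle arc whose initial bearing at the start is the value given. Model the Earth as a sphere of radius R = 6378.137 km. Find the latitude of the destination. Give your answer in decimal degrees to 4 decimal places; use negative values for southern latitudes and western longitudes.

latitude 35.7400°

Central angle δ = d/R = 0.139382 rad.
Start latitude φ₁ = 0.620311 rad; initial bearing θ = 4.787264 rad.
sin φ₂ = sin φ₁ cos δ + cos φ₁ sin δ cos θ = (0.581288)(0.990302) + (0.813698)(0.138932)(0.074805) = 0.584107
φ₂ = asin(0.584107) = 0.623780 rad = 35.7400°.
For the longitude increment, Δλ = atan2( sin θ sin δ cos φ₁, cos δ − sin φ₁ sin φ₂ ) = atan2(-0.112732, 0.650767) = -9.8277°.
λ₂ = λ₁ + Δλ = -108.9074°.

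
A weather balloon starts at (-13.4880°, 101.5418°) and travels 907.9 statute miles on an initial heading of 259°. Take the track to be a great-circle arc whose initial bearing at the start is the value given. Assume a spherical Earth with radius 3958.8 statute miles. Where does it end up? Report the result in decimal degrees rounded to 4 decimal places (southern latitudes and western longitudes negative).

δ = 907.9/3958.8 = 0.229337 rad (13.1401°).
Converting: φ₁ = -0.235410 rad, θ = 4.520403 rad.
sin φ₂ = sin φ₁ cos δ + cos φ₁ sin δ cos θ = (-0.233242)(0.973817) + (0.972419)(0.227332)(-0.190809) = -0.269315
φ₂ = asin(-0.269315) = -0.272682 rad = -15.6235°.
For the longitude increment, Δλ = atan2( sin θ sin δ cos φ₁, cos δ − sin φ₁ sin φ₂ ) = atan2(-0.217000, 0.911002) = -13.3982°.
λ₂ = 101.5418° + -13.3982° = 88.1436°.

latitude -15.6235°, longitude 88.1436°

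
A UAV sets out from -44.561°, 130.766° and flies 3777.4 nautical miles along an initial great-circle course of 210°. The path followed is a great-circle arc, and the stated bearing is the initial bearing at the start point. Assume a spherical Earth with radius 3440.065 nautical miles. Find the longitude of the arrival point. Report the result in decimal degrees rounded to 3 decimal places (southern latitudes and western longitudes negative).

Angular distance δ = d/R = 3777.4 / 3440.065 = 1.098061 rad.
Converting: φ₁ = -0.777736 rad, θ = 3.665191 rad.
Destination latitude: φ₂ = arcsin( sin φ₁ cos δ + cos φ₁ sin δ cos θ ) = arcsin(-0.868859) = -60.326°.
Δλ = atan2( sin θ sin δ cos φ₁ , cos δ − sin φ₁ sin φ₂ ) = atan2(-0.317180, -0.154327) = -2.023633 rad = -115.946°.
λ₂ = 130.766° + -115.946° = 14.820°.

longitude 14.820°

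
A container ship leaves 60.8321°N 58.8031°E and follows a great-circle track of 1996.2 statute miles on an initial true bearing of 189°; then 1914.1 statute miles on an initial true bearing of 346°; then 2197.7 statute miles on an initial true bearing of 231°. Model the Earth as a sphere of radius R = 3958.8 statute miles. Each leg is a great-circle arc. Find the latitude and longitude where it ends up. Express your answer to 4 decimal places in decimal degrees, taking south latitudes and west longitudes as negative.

Apply the spherical direct solution leg by leg, carrying full precision between legs.
Leg 1: from (60.8321°, 58.8031°), δ = 1996.2/3958.8 = 0.504244 rad, θ = 189° → φ = 32.1370°, λ = 53.6823°.
Leg 2: from (32.1370°, 53.6823°), δ = 1914.1/3958.8 = 0.483505 rad, θ = 346° → φ = 58.5319°, λ = 41.2408°.
Leg 3: from (58.5319°, 41.2408°), δ = 2197.7/3958.8 = 0.555143 rad, θ = 231° → φ = 33.4831°, λ = 11.8275°.

latitude 33.4831°, longitude 11.8275°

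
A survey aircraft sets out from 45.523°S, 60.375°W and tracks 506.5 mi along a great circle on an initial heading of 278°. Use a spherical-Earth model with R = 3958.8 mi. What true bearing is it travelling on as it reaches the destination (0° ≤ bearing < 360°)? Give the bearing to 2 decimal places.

Central angle δ = d/R = 0.127943 rad.
Converting: φ₁ = -0.794526 rad, θ = 4.852015 rad.
sin φ₂ = sin φ₁ cos δ + cos φ₁ sin δ cos θ = (-0.713532)(0.991826) + (0.700623)(0.127594)(0.139173) = -0.695258
φ₂ = asin(-0.695258) = -0.768779 rad = -44.048°.
For the longitude increment, Δλ = atan2( sin θ sin δ cos φ₁, cos δ − sin φ₁ sin φ₂ ) = atan2(-0.088525, 0.495738) = -10.125°.
Hence λ₂ = -60.375° + -10.125° = -70.500°.
The forward bearing on arrival equals the back-azimuth from the destination plus 180°.
Back-azimuth from P₂ (-44.05°, -70.50°) to P₁ (-45.52°, -60.38°), with Δλ' = λ₁ − λ₂ = 10.12°: atan2( sin Δλ' cos φ₁ , cos φ₂ sin φ₁ − sin φ₂ cos φ₁ cos Δλ' ) = 105.14°.
Final bearing = (105.14° + 180°) mod 360° = 285.14°.

final bearing 285.14°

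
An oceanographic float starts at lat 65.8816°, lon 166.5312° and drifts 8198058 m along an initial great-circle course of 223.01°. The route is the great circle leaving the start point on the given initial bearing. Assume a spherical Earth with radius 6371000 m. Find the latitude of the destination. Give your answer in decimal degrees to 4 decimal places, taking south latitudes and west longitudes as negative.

δ = 8198058/6371000 = 1.286777 rad (73.7269°).
With φ₁ = 65.8816° = 1.149851 rad and θ = 223.01° = 3.892259 rad:
Applying the spherical law of cosines for sides, sin φ₂ = sin φ₁ cos δ + cos φ₁ sin δ cos θ = -0.031075, so φ₂ = -1.7808°.
For the longitude increment, Δλ = atan2( sin θ sin δ cos φ₁, cos δ − sin φ₁ sin φ₂ ) = atan2(-0.267566, 0.308578) = -40.9283°.
λ₂ = 166.5312° + -40.9283° = 125.6029°.

latitude -1.7808°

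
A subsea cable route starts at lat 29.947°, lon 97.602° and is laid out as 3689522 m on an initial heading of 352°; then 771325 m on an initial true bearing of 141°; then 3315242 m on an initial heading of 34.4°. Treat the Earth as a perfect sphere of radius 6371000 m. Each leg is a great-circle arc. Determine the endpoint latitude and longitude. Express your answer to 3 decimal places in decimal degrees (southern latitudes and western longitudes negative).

latitude 71.962°, longitude 161.206°

Apply the spherical direct solution leg by leg, carrying full precision between legs.
Leg 1: from (29.947°, 97.602°), δ = 3689522/6371000 = 0.579112 rad, θ = 352° → φ = 62.548°, λ = 88.092°.
Leg 2: from (62.548°, 88.092°), δ = 771325/6371000 = 0.121068 rad, θ = 141° → φ = 56.891°, λ = 96.090°.
Leg 3: from (56.891°, 96.090°), δ = 3315242/6371000 = 0.520364 rad, θ = 34.4° → φ = 71.962°, λ = 161.206°.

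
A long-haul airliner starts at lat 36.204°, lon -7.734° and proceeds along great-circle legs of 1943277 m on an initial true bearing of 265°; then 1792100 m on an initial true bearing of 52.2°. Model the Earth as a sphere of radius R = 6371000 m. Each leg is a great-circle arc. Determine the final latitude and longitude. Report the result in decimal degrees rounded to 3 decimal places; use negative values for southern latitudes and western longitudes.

latitude 41.599°, longitude -11.536°

Apply the spherical direct solution leg by leg, carrying full precision between legs.
Leg 1: from (36.204°, -7.734°), δ = 1943277/6371000 = 0.305019 rad, θ = 265° → φ = 32.839°, λ = -28.593°.
Leg 2: from (32.839°, -28.593°), δ = 1792100/6371000 = 0.281290 rad, θ = 52.2° → φ = 41.599°, λ = -11.536°.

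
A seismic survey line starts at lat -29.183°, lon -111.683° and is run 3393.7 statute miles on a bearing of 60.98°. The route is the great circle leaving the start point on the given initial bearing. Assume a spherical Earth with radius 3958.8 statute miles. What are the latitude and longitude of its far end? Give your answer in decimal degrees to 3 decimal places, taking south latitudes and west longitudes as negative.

latitude 0.061°, longitude -70.297°

The arc subtends δ = 3393.7/3958.8 = 0.857255 rad at the centre.
Converting: φ₁ = -0.509339 rad, θ = 1.064302 rad.
Destination latitude: φ₂ = arcsin( sin φ₁ cos δ + cos φ₁ sin δ cos θ ) = arcsin(0.001073) = 0.061°.
Δλ = atan2( sin θ sin δ cos φ₁ , cos δ − sin φ₁ sin φ₂ ) = atan2(0.577208, 0.655039) = 0.722320 rad = 41.386°.
λ₂ = -111.683° + 41.386° = -70.297°.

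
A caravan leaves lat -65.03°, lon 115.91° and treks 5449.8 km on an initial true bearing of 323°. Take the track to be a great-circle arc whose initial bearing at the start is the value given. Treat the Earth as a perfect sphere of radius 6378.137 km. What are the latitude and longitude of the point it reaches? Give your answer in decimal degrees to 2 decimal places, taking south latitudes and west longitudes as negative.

Angular distance δ = d/R = 5449.8 / 6378.137 = 0.854450 rad.
Start latitude φ₁ = -1.134988 rad; initial bearing θ = 5.637413 rad.
sin φ₂ = sin φ₁ cos δ + cos φ₁ sin δ cos θ = (-0.906529)(0.656633) + (0.422144)(0.754210)(0.798636) = -0.340984
φ₂ = asin(-0.340984) = -0.347963 rad = -19.94°.
Δλ = atan2( sin θ sin δ cos φ₁ , cos δ − sin φ₁ sin φ₂ ) = atan2(-0.191609, 0.347522) = -0.503885 rad = -28.87°.
λ₂ = λ₁ + Δλ = 87.04°.

latitude -19.94°, longitude 87.04°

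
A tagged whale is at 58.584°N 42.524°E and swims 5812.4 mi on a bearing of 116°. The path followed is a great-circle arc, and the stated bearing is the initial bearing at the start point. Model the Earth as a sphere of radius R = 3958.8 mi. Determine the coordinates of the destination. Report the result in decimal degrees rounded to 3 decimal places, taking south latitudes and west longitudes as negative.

The arc subtends δ = 5812.4/3958.8 = 1.468223 rad at the centre.
With φ₁ = 58.584° = 1.022484 rad and θ = 116° = 2.024582 rad:
sin φ₂ = sin φ₁ cos δ + cos φ₁ sin δ cos θ = (0.853405)(0.102394) + (0.521248)(0.994744)(-0.438371) = -0.139916
φ₂ = asin(-0.139916) = -0.140376 rad = -8.043°.
Δλ = atan2( sin θ sin δ cos φ₁ , cos δ − sin φ₁ sin φ₂ ) = atan2(0.466032, 0.221799) = 1.126590 rad = 64.549°.
λ₂ = 42.524° + 64.549° = 107.073°.

latitude -8.043°, longitude 107.073°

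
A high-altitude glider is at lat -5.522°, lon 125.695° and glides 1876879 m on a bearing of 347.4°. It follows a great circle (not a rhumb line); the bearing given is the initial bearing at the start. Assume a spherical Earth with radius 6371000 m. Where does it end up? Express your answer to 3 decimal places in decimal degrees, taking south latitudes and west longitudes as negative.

δ = 1876879/6371000 = 0.294597 rad (16.8792°).
Start latitude φ₁ = -0.096377 rad; initial bearing θ = 6.063274 rad.
sin φ₂ = sin φ₁ cos δ + cos φ₁ sin δ cos θ = (-0.096228)(0.956919) + (0.995359)(0.290354)(0.975917) = 0.189964
φ₂ = asin(0.189964) = 0.191126 rad = 10.951°.
For the longitude increment, Δλ = atan2( sin θ sin δ cos φ₁, cos δ − sin φ₁ sin φ₂ ) = atan2(-0.063045, 0.975199) = -3.699°.
λ₂ = λ₁ + Δλ = 121.996°.

latitude 10.951°, longitude 121.996°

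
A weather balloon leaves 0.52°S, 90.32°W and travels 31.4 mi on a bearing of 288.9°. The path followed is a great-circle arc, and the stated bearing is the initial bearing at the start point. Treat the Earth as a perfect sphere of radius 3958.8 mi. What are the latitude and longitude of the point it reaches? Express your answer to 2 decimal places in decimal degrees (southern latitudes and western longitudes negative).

latitude -0.37°, longitude -90.75°

Angular distance δ = d/R = 31.4 / 3958.8 = 0.007932 rad.
Converting: φ₁ = -0.009076 rad, θ = 5.042256 rad.
Destination latitude: φ₂ = arcsin( sin φ₁ cos δ + cos φ₁ sin δ cos θ ) = arcsin(-0.006506) = -0.37°.
For the longitude increment, Δλ = atan2( sin θ sin δ cos φ₁, cos δ − sin φ₁ sin φ₂ ) = atan2(-0.007504, 0.999909) = -0.43°.
Hence λ₂ = -90.32° + -0.43° = -90.75°.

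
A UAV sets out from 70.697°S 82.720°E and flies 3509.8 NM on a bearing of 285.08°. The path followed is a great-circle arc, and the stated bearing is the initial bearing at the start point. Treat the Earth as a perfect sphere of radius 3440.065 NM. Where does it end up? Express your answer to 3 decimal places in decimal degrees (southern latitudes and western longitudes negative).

Angular distance δ = d/R = 3509.8 / 3440.065 = 1.020271 rad.
Converting: φ₁ = -1.233895 rad, θ = 4.975585 rad.
Applying the spherical law of cosines for sides, sin φ₂ = sin φ₁ cos δ + cos φ₁ sin δ cos θ = -0.420431, so φ₂ = -24.862°.
For the longitude increment, Δλ = atan2( sin θ sin δ cos φ₁, cos δ − sin φ₁ sin φ₂ ) = atan2(-0.272021, 0.126339) = -65.088°.
λ₂ = λ₁ + Δλ = 17.632°.

latitude -24.862°, longitude 17.632°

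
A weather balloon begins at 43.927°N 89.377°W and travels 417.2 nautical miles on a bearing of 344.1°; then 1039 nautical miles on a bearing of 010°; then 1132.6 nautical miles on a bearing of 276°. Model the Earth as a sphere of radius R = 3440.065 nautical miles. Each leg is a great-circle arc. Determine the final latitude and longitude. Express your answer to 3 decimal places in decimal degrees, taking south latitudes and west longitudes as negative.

latitude 62.484°, longitude -128.736°

Apply the spherical direct solution leg by leg, carrying full precision between legs.
Leg 1: from (43.927°, -89.377°), δ = 417.2/3440.065 = 0.121277 rad, θ = 344.1° → φ = 50.574°, λ = -92.368°.
Leg 2: from (50.574°, -92.368°), δ = 1039/3440.065 = 0.302029 rad, θ = 10° → φ = 67.446°, λ = -84.629°.
Leg 3: from (67.446°, -84.629°), δ = 1132.6/3440.065 = 0.329238 rad, θ = 276° → φ = 62.484°, λ = -128.736°.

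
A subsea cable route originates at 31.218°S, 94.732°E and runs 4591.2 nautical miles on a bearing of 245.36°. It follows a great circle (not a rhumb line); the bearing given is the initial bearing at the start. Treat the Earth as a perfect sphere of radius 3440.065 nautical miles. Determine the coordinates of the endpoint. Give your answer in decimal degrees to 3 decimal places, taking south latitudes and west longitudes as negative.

latitude -27.899°, longitude 4.085°

Central angle δ = d/R = 1.334626 rad.
Converting: φ₁ = -0.544857 rad, θ = 4.282340 rad.
sin φ₂ = sin φ₁ cos δ + cos φ₁ sin δ cos θ = (-0.518296)(0.233981) + (0.855201)(0.972241)(-0.416915) = -0.467921
φ₂ = asin(-0.467921) = -0.486937 rad = -27.899°.
For the longitude increment, Δλ = atan2( sin θ sin δ cos φ₁, cos δ − sin φ₁ sin φ₂ ) = atan2(-0.755754, -0.008540) = -90.647°.
λ₂ = 94.732° + -90.647° = 4.085°.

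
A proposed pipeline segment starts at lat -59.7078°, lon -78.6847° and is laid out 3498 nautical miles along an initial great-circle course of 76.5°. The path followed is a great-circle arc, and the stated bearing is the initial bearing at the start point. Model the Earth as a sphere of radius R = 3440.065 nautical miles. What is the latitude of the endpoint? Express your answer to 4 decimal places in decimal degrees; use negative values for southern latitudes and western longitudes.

δ = 3498/3440.065 = 1.016841 rad (58.2607°).
Converting: φ₁ = -1.042098 rad, θ = 1.335177 rad.
Destination latitude: φ₂ = arcsin( sin φ₁ cos δ + cos φ₁ sin δ cos θ ) = arcsin(-0.354087) = -20.7375°.
Then Δλ = atan2(0.417123, 0.220313) = 1.084865 rad, from sin θ sin δ cos φ₁ over cos δ − sin φ₁ sin φ₂.
λ₂ = λ₁ + Δλ = -16.5265°.

latitude -20.7375°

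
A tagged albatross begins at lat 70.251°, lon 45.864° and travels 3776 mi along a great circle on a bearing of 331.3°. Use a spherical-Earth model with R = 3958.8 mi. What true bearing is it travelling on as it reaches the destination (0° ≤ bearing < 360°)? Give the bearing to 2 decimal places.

final bearing 195.23°

δ = 3776/3958.8 = 0.953824 rad (54.6501°).
Converting: φ₁ = 1.226111 rad, θ = 5.782276 rad.
Applying the spherical law of cosines for sides, sin φ₂ = sin φ₁ cos δ + cos φ₁ sin δ cos θ = 0.786282, so φ₂ = 51.839°.
Then Δλ = atan2(-0.132351, -0.161466) = -2.454965 rad, from sin θ sin δ cos φ₁ over cos δ − sin φ₁ sin φ₂.
λ₂ = λ₁ + Δλ = -94.795°.
The forward bearing on arrival equals the back-azimuth from the destination plus 180°.
Back-azimuth from P₂ (51.84°, -94.80°) to P₁ (70.25°, 45.86°), with Δλ' = λ₁ − λ₂ = 140.66°: atan2( sin Δλ' cos φ₁ , cos φ₂ sin φ₁ − sin φ₂ cos φ₁ cos Δλ' ) = 15.23°.
Final bearing = (15.23° + 180°) mod 360° = 195.23°.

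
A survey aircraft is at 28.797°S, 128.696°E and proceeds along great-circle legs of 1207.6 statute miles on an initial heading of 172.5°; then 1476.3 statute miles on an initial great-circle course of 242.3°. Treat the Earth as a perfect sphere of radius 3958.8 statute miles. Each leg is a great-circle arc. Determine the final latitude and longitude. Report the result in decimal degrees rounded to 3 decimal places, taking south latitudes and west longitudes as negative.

Apply the spherical direct solution leg by leg, carrying full precision between legs.
Leg 1: from (-28.797°, 128.696°), δ = 1207.6/3958.8 = 0.305042 rad, θ = 172.5° → φ = -46.088°, λ = 131.936°.
Leg 2: from (-46.088°, 131.936°), δ = 1476.3/3958.8 = 0.372916 rad, θ = 242.3° → φ = -52.032°, λ = 100.313°.

latitude -52.032°, longitude 100.313°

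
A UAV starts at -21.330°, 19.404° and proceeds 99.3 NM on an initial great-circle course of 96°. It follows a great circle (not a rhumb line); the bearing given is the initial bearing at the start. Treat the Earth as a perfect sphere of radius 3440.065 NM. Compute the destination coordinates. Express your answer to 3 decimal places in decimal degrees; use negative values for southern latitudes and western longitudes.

δ = 99.3/3440.065 = 0.028866 rad (1.6539°).
Converting: φ₁ = -0.372279 rad, θ = 1.675516 rad.
Applying the spherical law of cosines for sides, sin φ₂ = sin φ₁ cos δ + cos φ₁ sin δ cos θ = -0.366398, so φ₂ = -21.494°.
For the longitude increment, Δλ = atan2( sin θ sin δ cos φ₁, cos δ − sin φ₁ sin φ₂ ) = atan2(0.026737, 0.866310) = 1.768°.
λ₂ = 19.404° + 1.768° = 21.172°.

latitude -21.494°, longitude 21.172°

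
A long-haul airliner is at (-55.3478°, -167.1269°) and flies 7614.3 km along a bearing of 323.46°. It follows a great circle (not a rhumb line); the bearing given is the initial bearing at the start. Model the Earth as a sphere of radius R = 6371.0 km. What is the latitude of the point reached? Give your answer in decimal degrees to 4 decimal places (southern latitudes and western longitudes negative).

latitude 7.0756°

Central angle δ = d/R = 1.195150 rad.
With φ₁ = -55.3478° = -0.966001 rad and θ = 323.46° = 5.645442 rad:
Destination latitude: φ₂ = arcsin( sin φ₁ cos δ + cos φ₁ sin δ cos θ ) = arcsin(0.123180) = 7.0756°.
Δλ = atan2( sin θ sin δ cos φ₁ , cos δ − sin φ₁ sin φ₂ ) = atan2(-0.314926, 0.468204) = -0.592117 rad = -33.9258°.
λ₂ = -167.1269° + -33.9258° = -201.0527°, normalized to (−180°, 180°] → 158.9473°.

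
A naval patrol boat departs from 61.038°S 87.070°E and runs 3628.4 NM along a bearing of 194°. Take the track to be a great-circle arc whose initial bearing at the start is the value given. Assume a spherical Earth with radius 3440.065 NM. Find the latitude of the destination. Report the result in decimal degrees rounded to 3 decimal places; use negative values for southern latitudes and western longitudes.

Central angle δ = d/R = 1.054748 rad.
Start latitude φ₁ = -1.065314 rad; initial bearing θ = 3.385939 rad.
sin φ₂ = sin φ₁ cos δ + cos φ₁ sin δ cos θ = (-0.874941)(0.493447) + (0.484229)(0.869776)(-0.970296) = -0.840398
φ₂ = asin(-0.840398) = -0.998017 rad = -57.182°.
For the longitude increment, Δλ = atan2( sin θ sin δ cos φ₁, cos δ − sin φ₁ sin φ₂ ) = atan2(-0.101890, -0.241851) = -157.155°.
λ₂ = λ₁ + Δλ = -70.085°.

latitude -57.182°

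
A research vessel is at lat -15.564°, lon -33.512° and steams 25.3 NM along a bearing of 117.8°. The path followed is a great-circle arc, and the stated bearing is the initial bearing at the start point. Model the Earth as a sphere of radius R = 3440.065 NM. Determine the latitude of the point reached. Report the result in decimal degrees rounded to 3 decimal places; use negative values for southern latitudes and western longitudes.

δ = 25.3/3440.065 = 0.007355 rad (0.4214°).
Converting: φ₁ = -0.271643 rad, θ = 2.055998 rad.
sin φ₂ = sin φ₁ cos δ + cos φ₁ sin δ cos θ = (-0.268315)(0.999973) + (0.963331)(0.007354)(-0.466387) = -0.271612
φ₂ = asin(-0.271612) = -0.275067 rad = -15.760°.
Then Δλ = atan2(0.006267, 0.927096) = 0.006760 rad, from sin θ sin δ cos φ₁ over cos δ − sin φ₁ sin φ₂.
λ₂ = -33.512° + 0.387° = -33.125°.

latitude -15.760°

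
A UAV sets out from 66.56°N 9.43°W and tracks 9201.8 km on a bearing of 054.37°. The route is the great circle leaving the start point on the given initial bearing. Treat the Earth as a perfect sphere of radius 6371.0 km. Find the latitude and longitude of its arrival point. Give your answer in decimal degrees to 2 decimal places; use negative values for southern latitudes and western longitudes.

The arc subtends δ = 9201.8/6371 = 1.444326 rad at the centre.
With φ₁ = 66.56° = 1.161691 rad and θ = 54.37° = 0.948936 rad:
Destination latitude: φ₂ = arcsin( sin φ₁ cos δ + cos φ₁ sin δ cos θ ) = arcsin(0.345605) = 20.22°.
For the longitude increment, Δλ = atan2( sin θ sin δ cos φ₁, cos δ − sin φ₁ sin φ₂ ) = atan2(0.320739, -0.190951) = 120.77°.
λ₂ = λ₁ + Δλ = 111.34°.

latitude 20.22°, longitude 111.34°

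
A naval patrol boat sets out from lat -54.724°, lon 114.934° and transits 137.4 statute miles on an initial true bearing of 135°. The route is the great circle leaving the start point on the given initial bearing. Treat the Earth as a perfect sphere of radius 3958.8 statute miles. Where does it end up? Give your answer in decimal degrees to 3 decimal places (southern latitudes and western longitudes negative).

Angular distance δ = d/R = 137.4 / 3958.8 = 0.034707 rad.
With φ₁ = -54.724° = -0.955114 rad and θ = 135° = 2.356194 rad:
sin φ₂ = sin φ₁ cos δ + cos φ₁ sin δ cos θ = (-0.816380)(0.999398) + (0.577516)(0.034701)(-0.707107) = -0.830058
φ₂ = asin(-0.830058) = -0.979212 rad = -56.105°.
For the longitude increment, Δλ = atan2( sin θ sin δ cos φ₁, cos δ − sin φ₁ sin φ₂ ) = atan2(0.014170, 0.321755) = 2.522°.
Hence λ₂ = 114.934° + 2.522° = 117.456°.

latitude -56.105°, longitude 117.456°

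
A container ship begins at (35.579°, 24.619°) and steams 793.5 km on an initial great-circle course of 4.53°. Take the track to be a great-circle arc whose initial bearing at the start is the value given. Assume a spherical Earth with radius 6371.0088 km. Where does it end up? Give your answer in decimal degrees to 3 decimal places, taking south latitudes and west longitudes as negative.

Angular distance δ = d/R = 793.5 / 6371.0088 = 0.124549 rad.
Start latitude φ₁ = 0.620971 rad; initial bearing θ = 0.079063 rad.
sin φ₂ = sin φ₁ cos δ + cos φ₁ sin δ cos θ = (0.581825)(0.992254) + (0.813314)(0.124227)(0.996876) = 0.678038
φ₂ = asin(0.678038) = 0.745090 rad = 42.690°.
Δλ = atan2( sin θ sin δ cos φ₁ , cos δ − sin φ₁ sin φ₂ ) = atan2(0.007980, 0.597755) = 0.013349 rad = 0.765°.
Hence λ₂ = 24.619° + 0.765° = 25.384°.

latitude 42.690°, longitude 25.384°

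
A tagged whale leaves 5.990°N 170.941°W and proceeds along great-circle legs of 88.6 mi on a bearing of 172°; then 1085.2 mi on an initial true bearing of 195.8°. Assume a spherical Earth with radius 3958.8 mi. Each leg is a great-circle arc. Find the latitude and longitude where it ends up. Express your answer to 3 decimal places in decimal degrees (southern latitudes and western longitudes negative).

latitude -10.392°, longitude -175.060°

Apply the spherical direct solution leg by leg, carrying full precision between legs.
Leg 1: from (5.990°, -170.941°), δ = 88.6/3958.8 = 0.022381 rad, θ = 172° → φ = 4.720°, λ = -170.762°.
Leg 2: from (4.720°, -170.762°), δ = 1085.2/3958.8 = 0.274123 rad, θ = 195.8° → φ = -10.392°, λ = -175.060°.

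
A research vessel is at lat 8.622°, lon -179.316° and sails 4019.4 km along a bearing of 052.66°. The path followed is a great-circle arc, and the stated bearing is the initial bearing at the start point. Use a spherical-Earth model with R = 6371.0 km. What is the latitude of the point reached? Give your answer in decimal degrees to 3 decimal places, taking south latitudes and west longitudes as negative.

The arc subtends δ = 4019.4/6371 = 0.630890 rad at the centre.
Converting: φ₁ = 0.150482 rad, θ = 0.919090 rad.
Applying the spherical law of cosines for sides, sin φ₂ = sin φ₁ cos δ + cos φ₁ sin δ cos θ = 0.474792, so φ₂ = 28.346°.
Δλ = atan2( sin θ sin δ cos φ₁ , cos δ − sin φ₁ sin φ₂ ) = atan2(0.463671, 0.736325) = 0.561980 rad = 32.199°.
Hence λ₂ = -179.316° + 32.199° = -147.117°.

latitude 28.346°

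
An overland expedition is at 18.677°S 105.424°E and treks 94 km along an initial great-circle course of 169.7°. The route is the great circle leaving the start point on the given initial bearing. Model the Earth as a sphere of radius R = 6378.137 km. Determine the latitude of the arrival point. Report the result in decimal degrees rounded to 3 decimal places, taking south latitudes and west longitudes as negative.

The arc subtends δ = 94/6378.137 = 0.014738 rad at the centre.
With φ₁ = -18.677° = -0.325975 rad and θ = 169.7° = 2.961824 rad:
sin φ₂ = sin φ₁ cos δ + cos φ₁ sin δ cos θ = (-0.320233)(0.999891) + (0.947339)(0.014737)(-0.983885) = -0.333934
φ₂ = asin(-0.333934) = -0.340474 rad = -19.508°.
Then Δλ = atan2(0.002496, 0.892955) = 0.002796 rad, from sin θ sin δ cos φ₁ over cos δ − sin φ₁ sin φ₂.
Hence λ₂ = 105.424° + 0.160° = 105.584°.

latitude -19.508°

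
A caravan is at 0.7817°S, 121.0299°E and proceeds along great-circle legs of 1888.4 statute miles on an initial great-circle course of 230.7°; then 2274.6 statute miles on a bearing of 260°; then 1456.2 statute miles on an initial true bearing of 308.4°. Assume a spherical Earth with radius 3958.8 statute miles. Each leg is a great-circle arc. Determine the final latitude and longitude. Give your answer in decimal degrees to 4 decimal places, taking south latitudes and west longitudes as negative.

Apply the spherical direct solution leg by leg, carrying full precision between legs.
Leg 1: from (-0.7817°, 121.0299°), δ = 1888.4/3958.8 = 0.477013 rad, θ = 230.7° → φ = -17.6316°, λ = 99.1412°.
Leg 2: from (-17.6316°, 99.1412°), δ = 2274.6/3958.8 = 0.574568 rad, θ = 260° → φ = -20.1329°, λ = 64.3877°.
Leg 3: from (-20.1329°, 64.3877°), δ = 1456.2/3958.8 = 0.367839 rad, θ = 308.4° → φ = -6.3994°, λ = 47.9135°.

latitude -6.3994°, longitude 47.9135°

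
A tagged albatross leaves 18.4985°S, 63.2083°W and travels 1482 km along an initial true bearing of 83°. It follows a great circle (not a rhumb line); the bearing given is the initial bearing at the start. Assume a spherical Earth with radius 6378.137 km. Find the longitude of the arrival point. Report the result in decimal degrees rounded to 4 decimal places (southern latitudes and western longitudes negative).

longitude -49.4260°

Central angle δ = d/R = 0.232356 rad.
Converting: φ₁ = -0.322860 rad, θ = 1.448623 rad.
Applying the spherical law of cosines for sides, sin φ₂ = sin φ₁ cos δ + cos φ₁ sin δ cos θ = -0.282140, so φ₂ = -16.3880°.
For the longitude increment, Δλ = atan2( sin θ sin δ cos φ₁, cos δ − sin φ₁ sin φ₂ ) = atan2(0.216746, 0.883609) = 13.7823°.
λ₂ = -63.2083° + 13.7823° = -49.4260°.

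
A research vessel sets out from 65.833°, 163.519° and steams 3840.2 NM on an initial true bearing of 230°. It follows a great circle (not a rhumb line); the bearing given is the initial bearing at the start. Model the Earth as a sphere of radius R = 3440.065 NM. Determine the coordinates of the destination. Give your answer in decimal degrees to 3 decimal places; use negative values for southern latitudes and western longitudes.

latitude 9.444°, longitude 119.273°

Central angle δ = d/R = 1.116316 rad.
Start latitude φ₁ = 1.149003 rad; initial bearing θ = 4.014257 rad.
Destination latitude: φ₂ = arcsin( sin φ₁ cos δ + cos φ₁ sin δ cos θ ) = arcsin(0.164077) = 9.444°.
Δλ = atan2( sin θ sin δ cos φ₁ , cos δ − sin φ₁ sin φ₂ ) = atan2(-0.281781, 0.289298) = -0.772236 rad = -44.246°.
λ₂ = λ₁ + Δλ = 119.273°.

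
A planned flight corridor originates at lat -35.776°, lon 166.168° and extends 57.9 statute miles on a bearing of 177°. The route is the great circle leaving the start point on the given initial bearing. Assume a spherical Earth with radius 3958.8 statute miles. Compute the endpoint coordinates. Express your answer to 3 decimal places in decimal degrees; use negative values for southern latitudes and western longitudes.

Angular distance δ = d/R = 57.9 / 3958.8 = 0.014626 rad.
Start latitude φ₁ = -0.624409 rad; initial bearing θ = 3.089233 rad.
sin φ₂ = sin φ₁ cos δ + cos φ₁ sin δ cos θ = (-0.584618)(0.999893) + (0.811309)(0.014625)(-0.998630) = -0.596405
φ₂ = asin(-0.596405) = -0.639014 rad = -36.613°.
For the longitude increment, Δλ = atan2( sin θ sin δ cos φ₁, cos δ − sin φ₁ sin φ₂ ) = atan2(0.000621, 0.651224) = 0.055°.
λ₂ = λ₁ + Δλ = 166.223°.

latitude -36.613°, longitude 166.223°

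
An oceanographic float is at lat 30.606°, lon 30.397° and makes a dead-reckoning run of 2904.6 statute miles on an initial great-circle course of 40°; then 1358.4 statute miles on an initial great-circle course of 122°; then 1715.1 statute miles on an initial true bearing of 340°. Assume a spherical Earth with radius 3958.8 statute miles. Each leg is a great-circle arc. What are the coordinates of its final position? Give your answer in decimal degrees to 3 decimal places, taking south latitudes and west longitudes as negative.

latitude 64.263°, longitude 82.388°

Apply the spherical direct solution leg by leg, carrying full precision between legs.
Leg 1: from (30.606°, 30.397°), δ = 2904.6/3958.8 = 0.733707 rad, θ = 40° → φ = 55.048°, λ = 79.103°.
Leg 2: from (55.048°, 79.103°), δ = 1358.4/3958.8 = 0.343134 rad, θ = 122° → φ = 42.045°, λ = 101.697°.
Leg 3: from (42.045°, 101.697°), δ = 1715.1/3958.8 = 0.433237 rad, θ = 340° → φ = 64.263°, λ = 82.388°.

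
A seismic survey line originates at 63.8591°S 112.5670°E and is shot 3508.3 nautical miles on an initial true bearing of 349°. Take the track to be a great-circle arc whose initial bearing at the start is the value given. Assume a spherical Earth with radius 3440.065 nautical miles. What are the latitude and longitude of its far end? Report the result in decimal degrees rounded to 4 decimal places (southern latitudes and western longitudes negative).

Angular distance δ = d/R = 3508.3 / 3440.065 = 1.019835 rad.
Converting: φ₁ = -1.114552 rad, θ = 6.091199 rad.
sin φ₂ = sin φ₁ cos δ + cos φ₁ sin δ cos θ = (-0.897713)(0.523506) + (0.440580)(0.852022)(0.981627) = -0.101471
φ₂ = asin(-0.101471) = -0.101646 rad = -5.8239°.
For the longitude increment, Δλ = atan2( sin θ sin δ cos φ₁, cos δ − sin φ₁ sin φ₂ ) = atan2(-0.071627, 0.432414) = -9.4053°.
λ₂ = 112.5670° + -9.4053° = 103.1617°.

latitude -5.8239°, longitude 103.1617°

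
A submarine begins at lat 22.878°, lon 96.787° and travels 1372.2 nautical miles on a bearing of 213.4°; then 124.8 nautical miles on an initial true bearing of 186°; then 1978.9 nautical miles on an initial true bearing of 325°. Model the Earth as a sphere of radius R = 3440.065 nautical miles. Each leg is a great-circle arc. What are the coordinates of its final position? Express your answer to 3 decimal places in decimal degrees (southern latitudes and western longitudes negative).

Apply the spherical direct solution leg by leg, carrying full precision between legs.
Leg 1: from (22.878°, 96.787°), δ = 1372.2/3440.065 = 0.398888 rad, θ = 213.4° → φ = 3.412°, λ = 84.419°.
Leg 2: from (3.412°, 84.419°), δ = 124.8/3440.065 = 0.036278 rad, θ = 186° → φ = 1.344°, λ = 84.202°.
Leg 3: from (1.344°, 84.202°), δ = 1978.9/3440.065 = 0.575251 rad, θ = 325° → φ = 27.724°, λ = 63.560°.

latitude 27.724°, longitude 63.560°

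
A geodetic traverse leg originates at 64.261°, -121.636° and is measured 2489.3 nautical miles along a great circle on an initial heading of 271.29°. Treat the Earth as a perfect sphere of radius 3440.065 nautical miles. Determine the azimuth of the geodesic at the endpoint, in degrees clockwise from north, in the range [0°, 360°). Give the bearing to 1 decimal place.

final bearing 216.4°

The arc subtends δ = 2489.3/3440.065 = 0.723620 rad at the centre.
With φ₁ = 64.261° = 1.121566 rad and θ = 271.29° = 4.734904 rad:
Applying the spherical law of cosines for sides, sin φ₂ = sin φ₁ cos δ + cos φ₁ sin δ cos θ = 0.681531, so φ₂ = 42.963°.
Δλ = atan2( sin θ sin δ cos φ₁ , cos δ − sin φ₁ sin φ₂ ) = atan2(-0.287460, 0.135503) = -1.130305 rad = -64.762°.
λ₂ = -121.636° + -64.762° = -186.398°, normalized to (−180°, 180°] → 173.602°.
The forward bearing on arrival equals the back-azimuth from the destination plus 180°.
Back-azimuth from P₂ (43.0°, 173.6°) to P₁ (64.3°, -121.6°), with Δλ' = λ₁ − λ₂ = -295.2°: atan2( sin Δλ' cos φ₁ , cos φ₂ sin φ₁ − sin φ₂ cos φ₁ cos Δλ' ) = 36.4°.
Final bearing = (36.4° + 180°) mod 360° = 216.4°.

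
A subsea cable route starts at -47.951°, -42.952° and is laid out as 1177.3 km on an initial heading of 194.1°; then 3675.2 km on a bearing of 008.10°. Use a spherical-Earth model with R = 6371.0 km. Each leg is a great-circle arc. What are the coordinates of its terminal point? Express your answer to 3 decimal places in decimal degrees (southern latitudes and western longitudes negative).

latitude -25.264°, longitude -42.941°

Apply the spherical direct solution leg by leg, carrying full precision between legs.
Leg 1: from (-47.951°, -42.952°), δ = 1177.3/6371 = 0.184790 rad, θ = 194.1° → φ = -58.134°, λ = -47.816°.
Leg 2: from (-58.134°, -47.816°), δ = 3675.2/6371 = 0.576864 rad, θ = 8.1° → φ = -25.264°, λ = -42.941°.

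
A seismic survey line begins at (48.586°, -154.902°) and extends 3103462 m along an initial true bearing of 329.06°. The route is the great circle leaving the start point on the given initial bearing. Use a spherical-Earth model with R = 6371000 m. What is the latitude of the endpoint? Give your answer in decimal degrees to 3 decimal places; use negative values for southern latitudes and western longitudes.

latitude 68.171°

Central angle δ = d/R = 0.487123 rad.
Start latitude φ₁ = 0.847986 rad; initial bearing θ = 5.743180 rad.
sin φ₂ = sin φ₁ cos δ + cos φ₁ sin δ cos θ = (0.749949)(0.883683) + (0.661495)(0.468086)(0.857706) = 0.928295
φ₂ = asin(0.928295) = 1.189800 rad = 68.171°.
Δλ = atan2( sin θ sin δ cos φ₁ , cos δ − sin φ₁ sin φ₂ ) = atan2(-0.159197, 0.187509) = -0.703917 rad = -40.332°.
λ₂ = -154.902° + -40.332° = -195.234°, normalized to (−180°, 180°] → 164.766°.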